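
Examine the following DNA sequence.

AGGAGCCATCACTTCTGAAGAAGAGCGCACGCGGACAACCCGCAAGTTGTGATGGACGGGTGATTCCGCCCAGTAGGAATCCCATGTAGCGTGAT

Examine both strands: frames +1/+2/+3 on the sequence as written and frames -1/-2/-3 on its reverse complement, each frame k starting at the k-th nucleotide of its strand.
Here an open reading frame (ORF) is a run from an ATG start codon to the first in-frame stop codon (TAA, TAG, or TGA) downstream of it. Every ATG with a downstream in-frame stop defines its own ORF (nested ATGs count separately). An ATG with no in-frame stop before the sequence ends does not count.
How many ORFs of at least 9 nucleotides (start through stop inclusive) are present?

1

Reverse complement (5'→3'): ATCACGCTACATGGGATTCCTACTGGGCGGAATCACCCGTCCATCACAACTTGCGGGTTGTCCGCGTGCGCTCTTCTTCAGAAGTGATGGCTCCT
Frame +1: AGG AGC CAT CAC TTC TGA AGA AGA GCG CAC GCG GAC AAC CCG CAA GTT GTG ATG GAC GGG TGA TTC CGC CCA GTA GGA ATC CCA TGT AGC GTG — ATG at 52, stop TGA at 61 → 12 nt.
Frame +2: GGA GCC ATC ACT TCT GAA GAA GAG CGC ACG CGG ACA ACC CGC AAG TTG TGA TGG ACG GGT GAT TCC GCC CAG TAG GAA TCC CAT GTA GCG TGA — no ATG→stop ORF.
Frame +3: GAG CCA TCA CTT CTG AAG AAG AGC GCA CGC GGA CAA CCC GCA AGT TGT GAT GGA CGG GTG ATT CCG CCC AGT AGG AAT CCC ATG TAG CGT GAT — ATG at 84, stop TAG at 87 → 6 nt.
Frame -1: ATC ACG CTA CAT GGG ATT CCT ACT GGG CGG AAT CAC CCG TCC ATC ACA ACT TGC GGG TTG TCC GCG TGC GCT CTT CTT CAG AAG TGA TGG CTC — no ATG→stop ORF.
Frame -2: TCA CGC TAC ATG GGA TTC CTA CTG GGC GGA ATC ACC CGT CCA TCA CAA CTT GCG GGT TGT CCG CGT GCG CTC TTC TTC AGA AGT GAT GGC TCC — no ATG→stop ORF.
Frame -3: CAC GCT ACA TGG GAT TCC TAC TGG GCG GAA TCA CCC GTC CAT CAC AAC TTG CGG GTT GTC CGC GTG CGC TCT TCT TCA GAA GTG ATG GCT CCT — no ATG→stop ORF.
ORFs ≥ 9 nucleotides: frame +1 52–63 (12 nucleotides). Count = 1.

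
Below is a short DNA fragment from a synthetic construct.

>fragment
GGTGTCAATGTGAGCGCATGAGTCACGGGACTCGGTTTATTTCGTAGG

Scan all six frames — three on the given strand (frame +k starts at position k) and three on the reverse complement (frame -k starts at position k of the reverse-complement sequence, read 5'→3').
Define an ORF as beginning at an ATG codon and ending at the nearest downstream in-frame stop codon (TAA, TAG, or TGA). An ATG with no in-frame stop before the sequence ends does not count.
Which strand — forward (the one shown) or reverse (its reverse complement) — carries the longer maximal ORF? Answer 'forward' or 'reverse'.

Reverse complement (5'→3'): CCTACGAAATAAACCGAGTCCCGTGACTCATGCGCTCACATTGACACC
Frame +1: GGT GTC AAT GTG AGC GCA TGA GTC ACG GGA CTC GGT TTA TTT CGT AGG — no ATG→stop ORF.
Frame +2: GTG TCA ATG TGA GCG CAT GAG TCA CGG GAC TCG GTT TAT TTC GTA — ATG at 8, stop TGA at 11 → 6 nt.
Frame +3: TGT CAA TGT GAG CGC ATG AGT CAC GGG ACT CGG TTT ATT TCG TAG — ATG at 18, stop TAG at 45 → 30 nt.
Frame -1: CCT ACG AAA TAA ACC GAG TCC CGT GAC TCA TGC GCT CAC ATT GAC ACC — no ATG→stop ORF.
Frame -2: CTA CGA AAT AAA CCG AGT CCC GTG ACT CAT GCG CTC ACA TTG ACA — no ATG→stop ORF.
Frame -3: TAC GAA ATA AAC CGA GTC CCG TGA CTC ATG CGC TCA CAT TGA CAC — ATG at 30, stop TGA at 42 → 15 nt.
Forward-strand max 30 nt; reverse-strand max 15 nt. The forward strand has the longer ORF.

forward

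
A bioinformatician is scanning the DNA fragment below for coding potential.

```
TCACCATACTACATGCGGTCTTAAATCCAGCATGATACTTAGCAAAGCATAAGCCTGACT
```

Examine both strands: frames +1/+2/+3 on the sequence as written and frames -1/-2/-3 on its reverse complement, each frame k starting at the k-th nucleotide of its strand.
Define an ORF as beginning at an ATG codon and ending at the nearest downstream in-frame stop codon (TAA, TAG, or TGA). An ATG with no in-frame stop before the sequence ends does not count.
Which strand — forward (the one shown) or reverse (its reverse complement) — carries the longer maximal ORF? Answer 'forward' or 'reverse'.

reverse

Reverse complement (5'→3'): AGTCAGGCTTATGCTTTGCTAAGTATCATGCTGGATTTAAGACCGCATGTAGTATGGTGA
Frame +1: TCA CCA TAC TAC ATG CGG TCT TAA ATC CAG CAT GAT ACT TAG CAA AGC ATA AGC CTG ACT — ATG at 13, stop TAA at 22 → 12 nt.
Frame +2: CAC CAT ACT ACA TGC GGT CTT AAA TCC AGC ATG ATA CTT AGC AAA GCA TAA GCC TGA — ATG at 32, stop TAA at 50 → 21 nt.
Frame +3: ACC ATA CTA CAT GCG GTC TTA AAT CCA GCA TGA TAC TTA GCA AAG CAT AAG CCT GAC — no ATG→stop ORF.
Frame -1: AGT CAG GCT TAT GCT TTG CTA AGT ATC ATG CTG GAT TTA AGA CCG CAT GTA GTA TGG TGA — ATG at 28, stop TGA at 58 → 33 nt.
Frame -2: GTC AGG CTT ATG CTT TGC TAA GTA TCA TGC TGG ATT TAA GAC CGC ATG TAG TAT GGT — ATG at 11, stop TAA at 20 → 12 nt; ATG at 47, stop TAG at 50 → 6 nt.
Frame -3: TCA GGC TTA TGC TTT GCT AAG TAT CAT GCT GGA TTT AAG ACC GCA TGT AGT ATG GTG — no ATG→stop ORF.
Forward-strand max 21 nt; reverse-strand max 33 nt. The reverse strand has the longer ORF.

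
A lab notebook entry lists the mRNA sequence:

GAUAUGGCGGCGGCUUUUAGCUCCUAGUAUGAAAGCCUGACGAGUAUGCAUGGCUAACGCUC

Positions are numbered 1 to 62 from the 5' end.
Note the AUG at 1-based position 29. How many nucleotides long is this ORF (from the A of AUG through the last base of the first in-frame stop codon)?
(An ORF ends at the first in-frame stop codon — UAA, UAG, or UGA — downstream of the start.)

12

Codons from position 29: AUG (29–31), AAA (32–34), GCC (35–37), UGA (38–40).
UGA is the first in-frame stop; ORF spans 29–40, 12 nucleotides.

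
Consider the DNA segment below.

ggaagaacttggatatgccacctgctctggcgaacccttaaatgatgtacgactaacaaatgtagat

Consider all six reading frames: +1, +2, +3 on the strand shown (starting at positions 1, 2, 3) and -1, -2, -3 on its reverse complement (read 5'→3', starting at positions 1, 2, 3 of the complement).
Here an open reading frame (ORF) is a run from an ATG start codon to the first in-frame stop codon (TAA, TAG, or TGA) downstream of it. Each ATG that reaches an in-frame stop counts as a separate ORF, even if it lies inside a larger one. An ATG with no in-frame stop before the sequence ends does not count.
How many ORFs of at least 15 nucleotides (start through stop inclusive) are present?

2

Reverse complement (5'→3'): ATCTACATTTGTTAGTCGTACATCATTTAAGGGTTCGCCAGAGCAGGTGGCATATCCAAGTTCTTCC
Frame +1: GGA AGA ACT TGG ATA TGC CAC CTG CTC TGG CGA ACC CTT AAA TGA TGT ACG ACT AAC AAA TGT AGA — no ATG→stop ORF.
Frame +2: GAA GAA CTT GGA TAT GCC ACC TGC TCT GGC GAA CCC TTA AAT GAT GTA CGA CTA ACA AAT GTA GAT — no ATG→stop ORF.
Frame +3: AAG AAC TTG GAT ATG CCA CCT GCT CTG GCG AAC CCT TAA ATG ATG TAC GAC TAA CAA ATG TAG — ATG at 15, stop TAA at 39 → 27 nt; ATG at 42, stop TAA at 54 → 15 nt; ATG at 45, stop TAA at 54 → 12 nt; ATG at 60, stop TAG at 63 → 6 nt.
Frame -1: ATC TAC ATT TGT TAG TCG TAC ATC ATT TAA GGG TTC GCC AGA GCA GGT GGC ATA TCC AAG TTC TTC — no ATG→stop ORF.
Frame -2: TCT ACA TTT GTT AGT CGT ACA TCA TTT AAG GGT TCG CCA GAG CAG GTG GCA TAT CCA AGT TCT TCC — no ATG→stop ORF.
Frame -3: CTA CAT TTG TTA GTC GTA CAT CAT TTA AGG GTT CGC CAG AGC AGG TGG CAT ATC CAA GTT CTT — no ATG→stop ORF.
ORFs ≥ 15 nucleotides: frame +3 15–41 (27 nucleotides), frame +3 42–56 (15 nucleotides). Count = 2.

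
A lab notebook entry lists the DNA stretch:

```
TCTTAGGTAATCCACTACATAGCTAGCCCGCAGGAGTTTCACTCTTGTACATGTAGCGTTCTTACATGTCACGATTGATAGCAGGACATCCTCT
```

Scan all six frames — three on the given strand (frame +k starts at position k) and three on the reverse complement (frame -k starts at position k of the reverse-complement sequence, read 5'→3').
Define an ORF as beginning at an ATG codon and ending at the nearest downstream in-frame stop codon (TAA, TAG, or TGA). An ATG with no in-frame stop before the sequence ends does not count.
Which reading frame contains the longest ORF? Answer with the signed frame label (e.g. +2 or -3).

-1

Reverse complement (5'→3'): AGAGGATGTCCTGCTATCAATCGTGACATGTAAGAACGCTACATGTACAAGAGTGAAACTCCTGCGGGCTAGCTATGTAGTGGATTACCTAAGA
Frame +1: TCT TAG GTA ATC CAC TAC ATA GCT AGC CCG CAG GAG TTT CAC TCT TGT ACA TGT AGC GTT CTT ACA TGT CAC GAT TGA TAG CAG GAC ATC CTC — no ATG→stop ORF.
Frame +2: CTT AGG TAA TCC ACT ACA TAG CTA GCC CGC AGG AGT TTC ACT CTT GTA CAT GTA GCG TTC TTA CAT GTC ACG ATT GAT AGC AGG ACA TCC TCT — no ATG→stop ORF.
Frame +3: TTA GGT AAT CCA CTA CAT AGC TAG CCC GCA GGA GTT TCA CTC TTG TAC ATG TAG CGT TCT TAC ATG TCA CGA TTG ATA GCA GGA CAT CCT — ATG at 51, stop TAG at 54 → 6 nt.
Frame -1: AGA GGA TGT CCT GCT ATC AAT CGT GAC ATG TAA GAA CGC TAC ATG TAC AAG AGT GAA ACT CCT GCG GGC TAG CTA TGT AGT GGA TTA CCT AAG — ATG at 28, stop TAA at 31 → 6 nt; ATG at 43, stop TAG at 70 → 30 nt.
Frame -2: GAG GAT GTC CTG CTA TCA ATC GTG ACA TGT AAG AAC GCT ACA TGT ACA AGA GTG AAA CTC CTG CGG GCT AGC TAT GTA GTG GAT TAC CTA AGA — no ATG→stop ORF.
Frame -3: AGG ATG TCC TGC TAT CAA TCG TGA CAT GTA AGA ACG CTA CAT GTA CAA GAG TGA AAC TCC TGC GGG CTA GCT ATG TAG TGG ATT ACC TAA — ATG at 6, stop TGA at 24 → 21 nt; ATG at 75, stop TAG at 78 → 6 nt.
Longest ORF is 30 nt in frame -1 (positions 43–72).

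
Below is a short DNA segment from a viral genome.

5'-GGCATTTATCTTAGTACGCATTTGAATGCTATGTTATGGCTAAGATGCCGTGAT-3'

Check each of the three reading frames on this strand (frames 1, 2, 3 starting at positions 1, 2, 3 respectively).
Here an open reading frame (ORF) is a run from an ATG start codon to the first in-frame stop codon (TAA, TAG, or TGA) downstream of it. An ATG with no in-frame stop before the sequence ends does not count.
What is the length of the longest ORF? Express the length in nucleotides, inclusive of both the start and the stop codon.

18

Frame 1: GGC ATT TAT CTT AGT ACG CAT TTG AAT GCT ATG TTA TGG CTA AGA TGC CGT GAT — no ATG→stop ORF.
Frame 2: GCA TTT ATC TTA GTA CGC ATT TGA ATG CTA TGT TAT GGC TAA GAT GCC GTG — ATG at 26, stop TAA at 41 → 18 nt.
Frame 3: CAT TTA TCT TAG TAC GCA TTT GAA TGC TAT GTT ATG GCT AAG ATG CCG TGA — ATG at 36, stop TGA at 51 → 18 nt; ATG at 45, stop TGA at 51 → 9 nt.
Longest: frame 2, positions 26–43, 18 nt = 6 codons = 5 aa. → 18 nucleotides.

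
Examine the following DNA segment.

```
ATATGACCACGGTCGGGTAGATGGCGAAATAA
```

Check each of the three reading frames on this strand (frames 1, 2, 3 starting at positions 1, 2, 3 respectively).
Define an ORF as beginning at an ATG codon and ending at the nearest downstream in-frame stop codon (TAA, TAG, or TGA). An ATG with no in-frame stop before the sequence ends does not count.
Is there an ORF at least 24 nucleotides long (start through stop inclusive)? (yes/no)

Frame 1: ATA TGA CCA CGG TCG GGT AGA TGG CGA AAT — no ATG→stop ORF.
Frame 2: TAT GAC CAC GGT CGG GTA GAT GGC GAA ATA — no ATG→stop ORF.
Frame 3: ATG ACC ACG GTC GGG TAG ATG GCG AAA TAA — ATG at 3, stop TAG at 18 → 18 nt; ATG at 21, stop TAA at 30 → 12 nt.
Largest ORF found is 18 nucleotides < 24, so no.

no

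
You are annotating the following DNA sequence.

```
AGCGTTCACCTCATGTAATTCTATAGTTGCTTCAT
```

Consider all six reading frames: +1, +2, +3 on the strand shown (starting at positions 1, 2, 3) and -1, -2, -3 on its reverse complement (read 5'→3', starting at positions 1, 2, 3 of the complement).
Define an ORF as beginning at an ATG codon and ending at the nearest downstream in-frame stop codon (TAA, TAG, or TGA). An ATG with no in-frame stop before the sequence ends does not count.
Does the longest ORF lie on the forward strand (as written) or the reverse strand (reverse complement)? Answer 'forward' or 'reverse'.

Reverse complement (5'→3'): ATGAAGCAACTATAGAATTACATGAGGTGAACGCT
Frame +1: AGC GTT CAC CTC ATG TAA TTC TAT AGT TGC TTC — ATG at 13, stop TAA at 16 → 6 nt.
Frame +2: GCG TTC ACC TCA TGT AAT TCT ATA GTT GCT TCA — no ATG→stop ORF.
Frame +3: CGT TCA CCT CAT GTA ATT CTA TAG TTG CTT CAT — no ATG→stop ORF.
Frame -1: ATG AAG CAA CTA TAG AAT TAC ATG AGG TGA ACG — ATG at 1, stop TAG at 13 → 15 nt; ATG at 22, stop TGA at 28 → 9 nt.
Frame -2: TGA AGC AAC TAT AGA ATT ACA TGA GGT GAA CGC — no ATG→stop ORF.
Frame -3: GAA GCA ACT ATA GAA TTA CAT GAG GTG AAC GCT — no ATG→stop ORF.
Forward-strand max 6 nt; reverse-strand max 15 nt. The reverse strand has the longer ORF.

reverse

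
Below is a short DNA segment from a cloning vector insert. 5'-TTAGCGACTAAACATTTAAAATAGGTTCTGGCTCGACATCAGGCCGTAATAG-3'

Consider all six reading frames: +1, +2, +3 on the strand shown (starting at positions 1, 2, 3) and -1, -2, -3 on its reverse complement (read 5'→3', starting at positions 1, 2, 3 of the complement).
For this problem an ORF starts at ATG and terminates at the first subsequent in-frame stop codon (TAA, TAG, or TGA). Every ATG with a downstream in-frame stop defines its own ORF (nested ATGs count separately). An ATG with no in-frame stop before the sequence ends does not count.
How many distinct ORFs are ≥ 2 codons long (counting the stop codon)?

Reverse complement (5'→3'): CTATTACGGCCTGATGTCGAGCCAGAACCTATTTTAAATGTTTAGTCGCTAA
Frame +1: TTA GCG ACT AAA CAT TTA AAA TAG GTT CTG GCT CGA CAT CAG GCC GTA ATA — no ATG→stop ORF.
Frame +2: TAG CGA CTA AAC ATT TAA AAT AGG TTC TGG CTC GAC ATC AGG CCG TAA TAG — no ATG→stop ORF.
Frame +3: AGC GAC TAA ACA TTT AAA ATA GGT TCT GGC TCG ACA TCA GGC CGT AAT — no ATG→stop ORF.
Frame -1: CTA TTA CGG CCT GAT GTC GAG CCA GAA CCT ATT TTA AAT GTT TAG TCG CTA — no ATG→stop ORF.
Frame -2: TAT TAC GGC CTG ATG TCG AGC CAG AAC CTA TTT TAA ATG TTT AGT CGC TAA — ATG at 14, stop TAA at 35 → 24 nt; ATG at 38, stop TAA at 50 → 15 nt.
Frame -3: ATT ACG GCC TGA TGT CGA GCC AGA ACC TAT TTT AAA TGT TTA GTC GCT — no ATG→stop ORF.
ORFs ≥ 2 codons: frame -2 14–37 (8 codons), frame -2 38–52 (5 codons). Count = 2.

2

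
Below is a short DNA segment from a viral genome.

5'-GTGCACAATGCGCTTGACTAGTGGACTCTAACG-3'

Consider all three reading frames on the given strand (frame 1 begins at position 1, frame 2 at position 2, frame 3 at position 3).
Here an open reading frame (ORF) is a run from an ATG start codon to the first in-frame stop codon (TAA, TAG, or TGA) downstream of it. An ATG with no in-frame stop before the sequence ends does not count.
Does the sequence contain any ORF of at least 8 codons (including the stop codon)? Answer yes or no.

yes

Frame 1: GTG CAC AAT GCG CTT GAC TAG TGG ACT CTA ACG — no ATG→stop ORF.
Frame 2: TGC ACA ATG CGC TTG ACT AGT GGA CTC TAA — ATG at 8, stop TAA at 29 → 24 nt.
Frame 3: GCA CAA TGC GCT TGA CTA GTG GAC TCT AAC — no ATG→stop ORF.
Frame 2 has an ORF of 8 codons (positions 8–31) ≥ 8, so yes.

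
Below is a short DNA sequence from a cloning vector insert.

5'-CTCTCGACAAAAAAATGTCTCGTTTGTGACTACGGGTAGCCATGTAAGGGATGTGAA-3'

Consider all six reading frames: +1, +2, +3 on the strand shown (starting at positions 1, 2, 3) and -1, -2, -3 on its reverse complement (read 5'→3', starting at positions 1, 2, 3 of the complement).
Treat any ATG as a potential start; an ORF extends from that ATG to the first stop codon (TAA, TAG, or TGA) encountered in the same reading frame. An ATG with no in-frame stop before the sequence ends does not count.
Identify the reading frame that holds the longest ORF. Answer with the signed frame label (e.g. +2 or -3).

+3

Reverse complement (5'→3'): TTCACATCCCTTACATGGCTACCCGTAGTCACAAACGAGACATTTTTTTGTCGAGAG
Frame +1: CTC TCG ACA AAA AAA TGT CTC GTT TGT GAC TAC GGG TAG CCA TGT AAG GGA TGT GAA — no ATG→stop ORF.
Frame +2: TCT CGA CAA AAA AAT GTC TCG TTT GTG ACT ACG GGT AGC CAT GTA AGG GAT GTG — no ATG→stop ORF.
Frame +3: CTC GAC AAA AAA ATG TCT CGT TTG TGA CTA CGG GTA GCC ATG TAA GGG ATG TGA — ATG at 15, stop TGA at 27 → 15 nt; ATG at 42, stop TAA at 45 → 6 nt; ATG at 51, stop TGA at 54 → 6 nt.
Frame -1: TTC ACA TCC CTT ACA TGG CTA CCC GTA GTC ACA AAC GAG ACA TTT TTT TGT CGA GAG — no ATG→stop ORF.
Frame -2: TCA CAT CCC TTA CAT GGC TAC CCG TAG TCA CAA ACG AGA CAT TTT TTT GTC GAG — no ATG→stop ORF.
Frame -3: CAC ATC CCT TAC ATG GCT ACC CGT AGT CAC AAA CGA GAC ATT TTT TTG TCG AGA — no ATG→stop ORF.
Longest ORF is 15 nt in frame +3 (positions 15–29).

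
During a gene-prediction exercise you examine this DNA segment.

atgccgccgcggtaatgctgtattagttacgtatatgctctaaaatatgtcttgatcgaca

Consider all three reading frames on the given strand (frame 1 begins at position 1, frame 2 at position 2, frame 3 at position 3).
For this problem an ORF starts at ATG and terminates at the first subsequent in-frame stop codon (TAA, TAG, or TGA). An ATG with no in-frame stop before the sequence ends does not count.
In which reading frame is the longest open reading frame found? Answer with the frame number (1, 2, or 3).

1

Frame 1: ATG CCG CCG CGG TAA TGC TGT ATT AGT TAC GTA TAT GCT CTA AAA TAT GTC TTG ATC GAC — ATG at 1, stop TAA at 13 → 15 nt.
Frame 2: TGC CGC CGC GGT AAT GCT GTA TTA GTT ACG TAT ATG CTC TAA AAT ATG TCT TGA TCG ACA — ATG at 35, stop TAA at 41 → 9 nt; ATG at 47, stop TGA at 53 → 9 nt.
Frame 3: GCC GCC GCG GTA ATG CTG TAT TAG TTA CGT ATA TGC TCT AAA ATA TGT CTT GAT CGA — ATG at 15, stop TAG at 24 → 12 nt.
Longest ORF is 15 nt in frame 1 (positions 1–15).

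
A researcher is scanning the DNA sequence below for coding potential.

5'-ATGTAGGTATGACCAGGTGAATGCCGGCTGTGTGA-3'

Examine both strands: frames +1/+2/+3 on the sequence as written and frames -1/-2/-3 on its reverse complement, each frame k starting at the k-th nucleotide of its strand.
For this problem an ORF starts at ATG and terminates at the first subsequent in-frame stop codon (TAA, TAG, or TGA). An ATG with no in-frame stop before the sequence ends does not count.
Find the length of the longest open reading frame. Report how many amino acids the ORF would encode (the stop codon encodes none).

4

Reverse complement (5'→3'): TCACACAGCCGGCATTCACCTGGTCATACCTACAT
Frame +1: ATG TAG GTA TGA CCA GGT GAA TGC CGG CTG TGT — ATG at 1, stop TAG at 4 → 6 nt.
Frame +2: TGT AGG TAT GAC CAG GTG AAT GCC GGC TGT GTG — no ATG→stop ORF.
Frame +3: GTA GGT ATG ACC AGG TGA ATG CCG GCT GTG TGA — ATG at 9, stop TGA at 18 → 12 nt; ATG at 21, stop TGA at 33 → 15 nt.
Frame -1: TCA CAC AGC CGG CAT TCA CCT GGT CAT ACC TAC — no ATG→stop ORF.
Frame -2: CAC ACA GCC GGC ATT CAC CTG GTC ATA CCT ACA — no ATG→stop ORF.
Frame -3: ACA CAG CCG GCA TTC ACC TGG TCA TAC CTA CAT — no ATG→stop ORF.
Longest: frame +3, positions 21–35, 15 nt = 5 codons = 4 aa. → 4 amino acids.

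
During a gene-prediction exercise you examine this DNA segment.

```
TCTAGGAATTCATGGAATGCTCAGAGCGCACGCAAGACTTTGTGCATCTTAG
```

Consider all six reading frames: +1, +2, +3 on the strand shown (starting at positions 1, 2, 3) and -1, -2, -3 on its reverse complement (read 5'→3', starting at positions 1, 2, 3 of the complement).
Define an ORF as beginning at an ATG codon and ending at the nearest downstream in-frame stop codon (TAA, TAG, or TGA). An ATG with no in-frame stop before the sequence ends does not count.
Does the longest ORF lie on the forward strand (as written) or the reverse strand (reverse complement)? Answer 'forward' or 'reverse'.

Reverse complement (5'→3'): CTAAGATGCACAAAGTCTTGCGTGCGCTCTGAGCATTCCATGAATTCCTAGA
Frame +1: TCT AGG AAT TCA TGG AAT GCT CAG AGC GCA CGC AAG ACT TTG TGC ATC TTA — no ATG→stop ORF.
Frame +2: CTA GGA ATT CAT GGA ATG CTC AGA GCG CAC GCA AGA CTT TGT GCA TCT TAG — ATG at 17, stop TAG at 50 → 36 nt.
Frame +3: TAG GAA TTC ATG GAA TGC TCA GAG CGC ACG CAA GAC TTT GTG CAT CTT — no ATG→stop ORF.
Frame -1: CTA AGA TGC ACA AAG TCT TGC GTG CGC TCT GAG CAT TCC ATG AAT TCC TAG — ATG at 40, stop TAG at 49 → 12 nt.
Frame -2: TAA GAT GCA CAA AGT CTT GCG TGC GCT CTG AGC ATT CCA TGA ATT CCT AGA — no ATG→stop ORF.
Frame -3: AAG ATG CAC AAA GTC TTG CGT GCG CTC TGA GCA TTC CAT GAA TTC CTA — ATG at 6, stop TGA at 30 → 27 nt.
Forward-strand max 36 nt; reverse-strand max 27 nt. The forward strand has the longer ORF.

forward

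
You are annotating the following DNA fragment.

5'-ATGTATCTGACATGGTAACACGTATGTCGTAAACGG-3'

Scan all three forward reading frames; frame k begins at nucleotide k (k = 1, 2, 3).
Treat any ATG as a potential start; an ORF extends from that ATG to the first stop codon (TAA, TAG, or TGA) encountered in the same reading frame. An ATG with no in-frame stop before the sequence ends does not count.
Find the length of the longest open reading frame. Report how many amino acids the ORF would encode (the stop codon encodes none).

Frame 1: ATG TAT CTG ACA TGG TAA CAC GTA TGT CGT AAA CGG — ATG at 1, stop TAA at 16 → 18 nt.
Frame 2: TGT ATC TGA CAT GGT AAC ACG TAT GTC GTA AAC — no ATG→stop ORF.
Frame 3: GTA TCT GAC ATG GTA ACA CGT ATG TCG TAA ACG — ATG at 12, stop TAA at 30 → 21 nt; ATG at 24, stop TAA at 30 → 9 nt.
Longest: frame 3, positions 12–32, 21 nt = 7 codons = 6 aa. → 6 amino acids.

6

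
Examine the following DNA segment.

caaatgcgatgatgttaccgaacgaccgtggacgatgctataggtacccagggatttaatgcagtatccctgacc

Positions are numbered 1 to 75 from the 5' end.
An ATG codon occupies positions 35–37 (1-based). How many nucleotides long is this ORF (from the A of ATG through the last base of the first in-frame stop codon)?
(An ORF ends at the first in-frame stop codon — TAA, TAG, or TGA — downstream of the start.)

9

Codons from position 35: ATG (35–37), CTA (38–40), TAG (41–43).
TAG is the first in-frame stop; ORF spans 35–43, 9 nucleotides.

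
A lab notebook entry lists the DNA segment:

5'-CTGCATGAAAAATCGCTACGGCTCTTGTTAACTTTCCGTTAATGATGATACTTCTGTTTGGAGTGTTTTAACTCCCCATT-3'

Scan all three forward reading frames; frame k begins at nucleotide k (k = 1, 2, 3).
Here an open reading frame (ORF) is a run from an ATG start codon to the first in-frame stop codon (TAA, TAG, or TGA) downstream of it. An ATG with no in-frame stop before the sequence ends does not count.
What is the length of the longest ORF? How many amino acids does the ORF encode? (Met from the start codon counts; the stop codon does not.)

Frame 1: CTG CAT GAA AAA TCG CTA CGG CTC TTG TTA ACT TTC CGT TAA TGA TGA TAC TTC TGT TTG GAG TGT TTT AAC TCC CCA — no ATG→stop ORF.
Frame 2: TGC ATG AAA AAT CGC TAC GGC TCT TGT TAA CTT TCC GTT AAT GAT GAT ACT TCT GTT TGG AGT GTT TTA ACT CCC CAT — ATG at 5, stop TAA at 29 → 27 nt.
Frame 3: GCA TGA AAA ATC GCT ACG GCT CTT GTT AAC TTT CCG TTA ATG ATG ATA CTT CTG TTT GGA GTG TTT TAA CTC CCC ATT — ATG at 42, stop TAA at 69 → 30 nt; ATG at 45, stop TAA at 69 → 27 nt.
Longest: frame 3, positions 42–71, 30 nt = 10 codons = 9 aa. → 9 amino acids.

9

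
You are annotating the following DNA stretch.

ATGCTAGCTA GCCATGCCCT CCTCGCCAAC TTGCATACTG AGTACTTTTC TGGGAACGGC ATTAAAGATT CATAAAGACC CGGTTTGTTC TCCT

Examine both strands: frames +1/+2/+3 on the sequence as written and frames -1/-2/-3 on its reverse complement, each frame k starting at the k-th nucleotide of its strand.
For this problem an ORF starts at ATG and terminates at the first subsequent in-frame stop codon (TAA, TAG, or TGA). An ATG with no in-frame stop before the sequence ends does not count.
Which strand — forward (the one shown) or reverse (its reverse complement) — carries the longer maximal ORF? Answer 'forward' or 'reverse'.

forward

Reverse complement (5'→3'): AGGAGAACAAACCGGGTCTTTATGAATCTTTAATGCCGTTCCCAGAAAAGTACTCAGTATGCAAGTTGGCGAGGAGGGCATGGCTAGCTAGCAT
Frame +1: ATG CTA GCT AGC CAT GCC CTC CTC GCC AAC TTG CAT ACT GAG TAC TTT TCT GGG AAC GGC ATT AAA GAT TCA TAA AGA CCC GGT TTG TTC TCC — ATG at 1, stop TAA at 73 → 75 nt.
Frame +2: TGC TAG CTA GCC ATG CCC TCC TCG CCA ACT TGC ATA CTG AGT ACT TTT CTG GGA ACG GCA TTA AAG ATT CAT AAA GAC CCG GTT TGT TCT CCT — no ATG→stop ORF.
Frame +3: GCT AGC TAG CCA TGC CCT CCT CGC CAA CTT GCA TAC TGA GTA CTT TTC TGG GAA CGG CAT TAA AGA TTC ATA AAG ACC CGG TTT GTT CTC — no ATG→stop ORF.
Frame -1: AGG AGA ACA AAC CGG GTC TTT ATG AAT CTT TAA TGC CGT TCC CAG AAA AGT ACT CAG TAT GCA AGT TGG CGA GGA GGG CAT GGC TAG CTA GCA — ATG at 22, stop TAA at 31 → 12 nt.
Frame -2: GGA GAA CAA ACC GGG TCT TTA TGA ATC TTT AAT GCC GTT CCC AGA AAA GTA CTC AGT ATG CAA GTT GGC GAG GAG GGC ATG GCT AGC TAG CAT — ATG at 59, stop TAG at 89 → 33 nt; ATG at 80, stop TAG at 89 → 12 nt.
Frame -3: GAG AAC AAA CCG GGT CTT TAT GAA TCT TTA ATG CCG TTC CCA GAA AAG TAC TCA GTA TGC AAG TTG GCG AGG AGG GCA TGG CTA GCT AGC — no ATG→stop ORF.
Forward-strand max 75 nt; reverse-strand max 33 nt. The forward strand has the longer ORF.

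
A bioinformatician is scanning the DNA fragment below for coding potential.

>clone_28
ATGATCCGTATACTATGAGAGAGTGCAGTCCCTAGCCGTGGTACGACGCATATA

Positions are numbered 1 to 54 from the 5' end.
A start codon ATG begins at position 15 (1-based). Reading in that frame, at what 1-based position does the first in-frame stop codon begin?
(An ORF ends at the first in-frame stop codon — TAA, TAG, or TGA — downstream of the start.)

Codons from position 15: ATG (15–17), AGA (18–20), GAG (21–23), TGC (24–26), AGT (27–29), CCC (30–32), TAG (33–35).
TAG is a stop codon; it begins at position 33.

33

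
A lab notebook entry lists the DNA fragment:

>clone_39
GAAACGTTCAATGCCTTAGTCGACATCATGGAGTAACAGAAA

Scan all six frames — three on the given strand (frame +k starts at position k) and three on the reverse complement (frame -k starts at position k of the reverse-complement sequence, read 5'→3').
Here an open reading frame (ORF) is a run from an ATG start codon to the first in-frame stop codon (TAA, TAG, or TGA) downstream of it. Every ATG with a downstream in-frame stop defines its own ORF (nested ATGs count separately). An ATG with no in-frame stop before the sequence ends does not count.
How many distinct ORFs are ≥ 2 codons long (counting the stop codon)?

2

Reverse complement (5'→3'): TTTCTGTTACTCCATGATGTCGACTAAGGCATTGAACGTTTC
Frame +1: GAA ACG TTC AAT GCC TTA GTC GAC ATC ATG GAG TAA CAG AAA — ATG at 28, stop TAA at 34 → 9 nt.
Frame +2: AAA CGT TCA ATG CCT TAG TCG ACA TCA TGG AGT AAC AGA — ATG at 11, stop TAG at 17 → 9 nt.
Frame +3: AAC GTT CAA TGC CTT AGT CGA CAT CAT GGA GTA ACA GAA — no ATG→stop ORF.
Frame -1: TTT CTG TTA CTC CAT GAT GTC GAC TAA GGC ATT GAA CGT TTC — no ATG→stop ORF.
Frame -2: TTC TGT TAC TCC ATG ATG TCG ACT AAG GCA TTG AAC GTT — no ATG→stop ORF.
Frame -3: TCT GTT ACT CCA TGA TGT CGA CTA AGG CAT TGA ACG TTT — no ATG→stop ORF.
ORFs ≥ 2 codons: frame +1 28–36 (3 codons), frame +2 11–19 (3 codons). Count = 2.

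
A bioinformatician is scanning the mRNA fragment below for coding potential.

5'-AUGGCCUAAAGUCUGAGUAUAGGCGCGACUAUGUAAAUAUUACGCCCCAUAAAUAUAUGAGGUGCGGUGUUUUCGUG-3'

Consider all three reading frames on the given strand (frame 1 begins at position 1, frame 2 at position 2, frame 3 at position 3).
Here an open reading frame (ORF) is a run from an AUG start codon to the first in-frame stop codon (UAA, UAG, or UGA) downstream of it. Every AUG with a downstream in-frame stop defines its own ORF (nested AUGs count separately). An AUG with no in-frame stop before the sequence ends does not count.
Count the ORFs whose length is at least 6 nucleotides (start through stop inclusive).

Frame 1: AUG GCC UAA AGU CUG AGU AUA GGC GCG ACU AUG UAA AUA UUA CGC CCC AUA AAU AUA UGA GGU GCG GUG UUU UCG — AUG at 1, stop UAA at 7 → 9 nt; AUG at 31, stop UAA at 34 → 6 nt.
Frame 2: UGG CCU AAA GUC UGA GUA UAG GCG CGA CUA UGU AAA UAU UAC GCC CCA UAA AUA UAU GAG GUG CGG UGU UUU CGU — no AUG→stop ORF.
Frame 3: GGC CUA AAG UCU GAG UAU AGG CGC GAC UAU GUA AAU AUU ACG CCC CAU AAA UAU AUG AGG UGC GGU GUU UUC GUG — no AUG→stop ORF.
ORFs ≥ 6 nucleotides: frame 1 1–9 (9 nucleotides), frame 1 31–36 (6 nucleotides). Count = 2.

2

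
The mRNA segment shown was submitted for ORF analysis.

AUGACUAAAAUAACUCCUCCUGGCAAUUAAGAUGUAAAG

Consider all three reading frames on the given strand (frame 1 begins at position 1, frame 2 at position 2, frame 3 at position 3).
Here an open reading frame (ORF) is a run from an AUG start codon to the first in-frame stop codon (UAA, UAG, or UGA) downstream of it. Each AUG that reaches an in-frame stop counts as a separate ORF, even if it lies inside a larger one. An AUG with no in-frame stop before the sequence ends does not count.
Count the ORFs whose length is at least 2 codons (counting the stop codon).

Frame 1: AUG ACU AAA AUA ACU CCU CCU GGC AAU UAA GAU GUA AAG — AUG at 1, stop UAA at 28 → 30 nt.
Frame 2: UGA CUA AAA UAA CUC CUC CUG GCA AUU AAG AUG UAA — AUG at 32, stop UAA at 35 → 6 nt.
Frame 3: GAC UAA AAU AAC UCC UCC UGG CAA UUA AGA UGU AAA — no AUG→stop ORF.
ORFs ≥ 2 codons: frame 1 1–30 (10 codons), frame 2 32–37 (2 codons). Count = 2.

2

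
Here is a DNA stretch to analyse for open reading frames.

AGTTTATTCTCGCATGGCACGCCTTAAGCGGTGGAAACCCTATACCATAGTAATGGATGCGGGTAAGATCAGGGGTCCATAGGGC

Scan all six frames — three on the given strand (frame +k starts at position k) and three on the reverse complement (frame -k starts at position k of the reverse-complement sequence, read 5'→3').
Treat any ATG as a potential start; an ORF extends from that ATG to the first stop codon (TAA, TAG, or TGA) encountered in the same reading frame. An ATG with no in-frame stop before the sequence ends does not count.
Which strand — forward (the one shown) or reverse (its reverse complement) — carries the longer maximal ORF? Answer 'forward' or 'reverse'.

forward

Reverse complement (5'→3'): GCCCTATGGACCCCTGATCTTACCCGCATCCATTACTATGGTATAGGGTTTCCACCGCTTAAGGCGTGCCATGCGAGAATAAACT
Frame +1: AGT TTA TTC TCG CAT GGC ACG CCT TAA GCG GTG GAA ACC CTA TAC CAT AGT AAT GGA TGC GGG TAA GAT CAG GGG TCC ATA GGG — no ATG→stop ORF.
Frame +2: GTT TAT TCT CGC ATG GCA CGC CTT AAG CGG TGG AAA CCC TAT ACC ATA GTA ATG GAT GCG GGT AAG ATC AGG GGT CCA TAG GGC — ATG at 14, stop TAG at 80 → 69 nt; ATG at 53, stop TAG at 80 → 30 nt.
Frame +3: TTT ATT CTC GCA TGG CAC GCC TTA AGC GGT GGA AAC CCT ATA CCA TAG TAA TGG ATG CGG GTA AGA TCA GGG GTC CAT AGG — no ATG→stop ORF.
Frame -1: GCC CTA TGG ACC CCT GAT CTT ACC CGC ATC CAT TAC TAT GGT ATA GGG TTT CCA CCG CTT AAG GCG TGC CAT GCG AGA ATA AAC — no ATG→stop ORF.
Frame -2: CCC TAT GGA CCC CTG ATC TTA CCC GCA TCC ATT ACT ATG GTA TAG GGT TTC CAC CGC TTA AGG CGT GCC ATG CGA GAA TAA ACT — ATG at 38, stop TAG at 44 → 9 nt; ATG at 71, stop TAA at 80 → 12 nt.
Frame -3: CCT ATG GAC CCC TGA TCT TAC CCG CAT CCA TTA CTA TGG TAT AGG GTT TCC ACC GCT TAA GGC GTG CCA TGC GAG AAT AAA — ATG at 6, stop TGA at 15 → 12 nt.
Forward-strand max 69 nt; reverse-strand max 12 nt. The forward strand has the longer ORF.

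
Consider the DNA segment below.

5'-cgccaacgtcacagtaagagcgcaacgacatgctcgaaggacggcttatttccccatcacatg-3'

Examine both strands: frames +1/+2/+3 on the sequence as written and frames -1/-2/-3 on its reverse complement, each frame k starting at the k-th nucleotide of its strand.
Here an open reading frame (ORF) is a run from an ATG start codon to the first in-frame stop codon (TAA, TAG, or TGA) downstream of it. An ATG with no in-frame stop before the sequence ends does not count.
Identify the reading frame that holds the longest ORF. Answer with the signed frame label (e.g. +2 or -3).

-1

Reverse complement (5'→3'): CATGTGATGGGGAAATAAGCCGTCCTTCGAGCATGTCGTTGCGCTCTTACTGTGACGTTGGCG
Frame +1: CGC CAA CGT CAC AGT AAG AGC GCA ACG ACA TGC TCG AAG GAC GGC TTA TTT CCC CAT CAC ATG — no ATG→stop ORF.
Frame +2: GCC AAC GTC ACA GTA AGA GCG CAA CGA CAT GCT CGA AGG ACG GCT TAT TTC CCC ATC ACA — no ATG→stop ORF.
Frame +3: CCA ACG TCA CAG TAA GAG CGC AAC GAC ATG CTC GAA GGA CGG CTT ATT TCC CCA TCA CAT — no ATG→stop ORF.
Frame -1: CAT GTG ATG GGG AAA TAA GCC GTC CTT CGA GCA TGT CGT TGC GCT CTT ACT GTG ACG TTG GCG — ATG at 7, stop TAA at 16 → 12 nt.
Frame -2: ATG TGA TGG GGA AAT AAG CCG TCC TTC GAG CAT GTC GTT GCG CTC TTA CTG TGA CGT TGG — ATG at 2, stop TGA at 5 → 6 nt.
Frame -3: TGT GAT GGG GAA ATA AGC CGT CCT TCG AGC ATG TCG TTG CGC TCT TAC TGT GAC GTT GGC — no ATG→stop ORF.
Longest ORF is 12 nt in frame -1 (positions 7–18).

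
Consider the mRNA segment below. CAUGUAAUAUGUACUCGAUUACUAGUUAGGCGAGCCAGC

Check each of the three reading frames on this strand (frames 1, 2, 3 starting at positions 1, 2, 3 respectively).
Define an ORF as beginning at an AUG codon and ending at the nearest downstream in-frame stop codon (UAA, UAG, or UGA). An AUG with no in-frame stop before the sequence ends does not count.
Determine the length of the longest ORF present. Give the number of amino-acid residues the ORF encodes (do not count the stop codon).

6

Frame 1: CAU GUA AUA UGU ACU CGA UUA CUA GUU AGG CGA GCC AGC — no AUG→stop ORF.
Frame 2: AUG UAA UAU GUA CUC GAU UAC UAG UUA GGC GAG CCA — AUG at 2, stop UAA at 5 → 6 nt.
Frame 3: UGU AAU AUG UAC UCG AUU ACU AGU UAG GCG AGC CAG — AUG at 9, stop UAG at 27 → 21 nt.
Longest: frame 3, positions 9–29, 21 nt = 7 codons = 6 aa. → 6 amino acids.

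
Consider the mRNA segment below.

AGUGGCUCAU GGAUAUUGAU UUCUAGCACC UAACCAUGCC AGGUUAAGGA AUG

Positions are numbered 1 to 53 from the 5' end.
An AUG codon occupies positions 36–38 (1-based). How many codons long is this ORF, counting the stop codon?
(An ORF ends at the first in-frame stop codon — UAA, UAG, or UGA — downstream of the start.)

Codons from position 36: AUG (36–38), CCA (39–41), GGU (42–44), UAA (45–47).
UAA is the first in-frame stop; that's 4 codons including the stop.

4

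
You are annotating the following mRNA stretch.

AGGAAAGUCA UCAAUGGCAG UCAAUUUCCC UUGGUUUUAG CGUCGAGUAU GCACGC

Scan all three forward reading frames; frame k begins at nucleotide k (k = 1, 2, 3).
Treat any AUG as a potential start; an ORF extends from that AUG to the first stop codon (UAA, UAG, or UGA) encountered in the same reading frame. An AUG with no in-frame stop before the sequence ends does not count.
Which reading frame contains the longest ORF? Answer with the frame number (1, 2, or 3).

2

Frame 1: AGG AAA GUC AUC AAU GGC AGU CAA UUU CCC UUG GUU UUA GCG UCG AGU AUG CAC — no AUG→stop ORF.
Frame 2: GGA AAG UCA UCA AUG GCA GUC AAU UUC CCU UGG UUU UAG CGU CGA GUA UGC ACG — AUG at 14, stop UAG at 38 → 27 nt.
Frame 3: GAA AGU CAU CAA UGG CAG UCA AUU UCC CUU GGU UUU AGC GUC GAG UAU GCA CGC — no AUG→stop ORF.
Longest ORF is 27 nt in frame 2 (positions 14–40).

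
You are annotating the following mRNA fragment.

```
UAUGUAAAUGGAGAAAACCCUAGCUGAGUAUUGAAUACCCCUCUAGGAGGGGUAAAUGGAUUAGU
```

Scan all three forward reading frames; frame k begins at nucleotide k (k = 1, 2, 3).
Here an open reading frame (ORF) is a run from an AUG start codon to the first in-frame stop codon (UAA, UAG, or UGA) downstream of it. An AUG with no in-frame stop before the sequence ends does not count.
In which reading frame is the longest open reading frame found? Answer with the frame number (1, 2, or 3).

Frame 1: UAU GUA AAU GGA GAA AAC CCU AGC UGA GUA UUG AAU ACC CCU CUA GGA GGG GUA AAU GGA UUA — no AUG→stop ORF.
Frame 2: AUG UAA AUG GAG AAA ACC CUA GCU GAG UAU UGA AUA CCC CUC UAG GAG GGG UAA AUG GAU UAG — AUG at 2, stop UAA at 5 → 6 nt; AUG at 8, stop UGA at 32 → 27 nt; AUG at 56, stop UAG at 62 → 9 nt.
Frame 3: UGU AAA UGG AGA AAA CCC UAG CUG AGU AUU GAA UAC CCC UCU AGG AGG GGU AAA UGG AUU AGU — no AUG→stop ORF.
Longest ORF is 27 nt in frame 2 (positions 8–34).

2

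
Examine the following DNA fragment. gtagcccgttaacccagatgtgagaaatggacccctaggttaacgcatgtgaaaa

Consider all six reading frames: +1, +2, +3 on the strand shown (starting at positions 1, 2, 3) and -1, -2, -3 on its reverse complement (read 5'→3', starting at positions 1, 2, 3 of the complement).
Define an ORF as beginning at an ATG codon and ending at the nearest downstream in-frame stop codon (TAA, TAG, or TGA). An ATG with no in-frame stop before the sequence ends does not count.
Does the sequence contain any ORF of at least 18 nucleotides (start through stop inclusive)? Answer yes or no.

Reverse complement (5'→3'): TTTTCACATGCGTTAACCTAGGGGTCCATTTCTCACATCTGGGTTAACGGGCTAC
Frame +1: GTA GCC CGT TAA CCC AGA TGT GAG AAA TGG ACC CCT AGG TTA ACG CAT GTG AAA — no ATG→stop ORF.
Frame +2: TAG CCC GTT AAC CCA GAT GTG AGA AAT GGA CCC CTA GGT TAA CGC ATG TGA AAA — ATG at 47, stop TGA at 50 → 6 nt.
Frame +3: AGC CCG TTA ACC CAG ATG TGA GAA ATG GAC CCC TAG GTT AAC GCA TGT GAA — ATG at 18, stop TGA at 21 → 6 nt; ATG at 27, stop TAG at 36 → 12 nt.
Frame -1: TTT TCA CAT GCG TTA ACC TAG GGG TCC ATT TCT CAC ATC TGG GTT AAC GGG CTA — no ATG→stop ORF.
Frame -2: TTT CAC ATG CGT TAA CCT AGG GGT CCA TTT CTC ACA TCT GGG TTA ACG GGC TAC — ATG at 8, stop TAA at 14 → 9 nt.
Frame -3: TTC ACA TGC GTT AAC CTA GGG GTC CAT TTC TCA CAT CTG GGT TAA CGG GCT — no ATG→stop ORF.
Largest ORF found is 12 nucleotides < 18, so no.

no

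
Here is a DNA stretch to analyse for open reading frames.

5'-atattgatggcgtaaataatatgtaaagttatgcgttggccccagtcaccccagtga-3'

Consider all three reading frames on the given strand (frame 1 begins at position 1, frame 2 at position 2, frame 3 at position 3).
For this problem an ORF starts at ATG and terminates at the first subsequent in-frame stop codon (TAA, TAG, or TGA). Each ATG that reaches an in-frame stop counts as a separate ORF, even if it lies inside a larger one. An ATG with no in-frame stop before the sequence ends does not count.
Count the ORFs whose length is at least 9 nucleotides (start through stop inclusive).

Frame 1: ATA TTG ATG GCG TAA ATA ATA TGT AAA GTT ATG CGT TGG CCC CAG TCA CCC CAG TGA — ATG at 7, stop TAA at 13 → 9 nt; ATG at 31, stop TGA at 55 → 27 nt.
Frame 2: TAT TGA TGG CGT AAA TAA TAT GTA AAG TTA TGC GTT GGC CCC AGT CAC CCC AGT — no ATG→stop ORF.
Frame 3: ATT GAT GGC GTA AAT AAT ATG TAA AGT TAT GCG TTG GCC CCA GTC ACC CCA GTG — ATG at 21, stop TAA at 24 → 6 nt.
ORFs ≥ 9 nucleotides: frame 1 7–15 (9 nucleotides), frame 1 31–57 (27 nucleotides). Count = 2.

2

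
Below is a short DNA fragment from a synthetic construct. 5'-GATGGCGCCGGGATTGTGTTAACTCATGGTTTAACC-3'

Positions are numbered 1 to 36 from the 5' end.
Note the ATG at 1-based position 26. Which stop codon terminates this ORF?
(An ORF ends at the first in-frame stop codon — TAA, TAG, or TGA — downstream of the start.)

TAA

Codons from position 26: ATG (26–28), GTT (29–31), TAA (32–34).
The first in-frame stop codon is TAA.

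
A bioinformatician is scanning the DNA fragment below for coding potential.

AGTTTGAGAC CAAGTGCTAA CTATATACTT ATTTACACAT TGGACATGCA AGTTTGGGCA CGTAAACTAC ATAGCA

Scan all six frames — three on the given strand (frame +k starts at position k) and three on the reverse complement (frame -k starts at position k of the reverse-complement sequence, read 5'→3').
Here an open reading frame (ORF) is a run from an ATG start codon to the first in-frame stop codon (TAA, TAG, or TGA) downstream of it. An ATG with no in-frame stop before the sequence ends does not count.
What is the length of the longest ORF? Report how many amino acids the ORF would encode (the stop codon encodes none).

Reverse complement (5'→3'): TGCTATGTAGTTTACGTGCCCAAACTTGCATGTCCAATGTGTAAATAAGTATATAGTTAGCACTTGGTCTCAAACT
Frame +1: AGT TTG AGA CCA AGT GCT AAC TAT ATA CTT ATT TAC ACA TTG GAC ATG CAA GTT TGG GCA CGT AAA CTA CAT AGC — no ATG→stop ORF.
Frame +2: GTT TGA GAC CAA GTG CTA ACT ATA TAC TTA TTT ACA CAT TGG ACA TGC AAG TTT GGG CAC GTA AAC TAC ATA GCA — no ATG→stop ORF.
Frame +3: TTT GAG ACC AAG TGC TAA CTA TAT ACT TAT TTA CAC ATT GGA CAT GCA AGT TTG GGC ACG TAA ACT ACA TAG — no ATG→stop ORF.
Frame -1: TGC TAT GTA GTT TAC GTG CCC AAA CTT GCA TGT CCA ATG TGT AAA TAA GTA TAT AGT TAG CAC TTG GTC TCA AAC — ATG at 37, stop TAA at 46 → 12 nt.
Frame -2: GCT ATG TAG TTT ACG TGC CCA AAC TTG CAT GTC CAA TGT GTA AAT AAG TAT ATA GTT AGC ACT TGG TCT CAA ACT — ATG at 5, stop TAG at 8 → 6 nt.
Frame -3: CTA TGT AGT TTA CGT GCC CAA ACT TGC ATG TCC AAT GTG TAA ATA AGT ATA TAG TTA GCA CTT GGT CTC AAA — ATG at 30, stop TAA at 42 → 15 nt.
Longest: frame -3, positions 30–44, 15 nt = 5 codons = 4 aa. → 4 amino acids.

4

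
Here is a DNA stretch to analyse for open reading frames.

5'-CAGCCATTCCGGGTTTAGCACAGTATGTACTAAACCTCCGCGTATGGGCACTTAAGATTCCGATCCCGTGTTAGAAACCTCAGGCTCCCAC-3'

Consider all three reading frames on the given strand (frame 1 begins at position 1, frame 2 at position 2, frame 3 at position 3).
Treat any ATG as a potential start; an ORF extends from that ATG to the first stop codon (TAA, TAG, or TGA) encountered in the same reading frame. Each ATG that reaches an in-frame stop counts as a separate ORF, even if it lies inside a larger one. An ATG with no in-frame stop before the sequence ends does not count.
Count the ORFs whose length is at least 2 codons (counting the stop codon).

Frame 1: CAG CCA TTC CGG GTT TAG CAC AGT ATG TAC TAA ACC TCC GCG TAT GGG CAC TTA AGA TTC CGA TCC CGT GTT AGA AAC CTC AGG CTC CCA — ATG at 25, stop TAA at 31 → 9 nt.
Frame 2: AGC CAT TCC GGG TTT AGC ACA GTA TGT ACT AAA CCT CCG CGT ATG GGC ACT TAA GAT TCC GAT CCC GTG TTA GAA ACC TCA GGC TCC CAC — ATG at 44, stop TAA at 53 → 12 nt.
Frame 3: GCC ATT CCG GGT TTA GCA CAG TAT GTA CTA AAC CTC CGC GTA TGG GCA CTT AAG ATT CCG ATC CCG TGT TAG AAA CCT CAG GCT CCC — no ATG→stop ORF.
ORFs ≥ 2 codons: frame 1 25–33 (3 codons), frame 2 44–55 (4 codons). Count = 2.

2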